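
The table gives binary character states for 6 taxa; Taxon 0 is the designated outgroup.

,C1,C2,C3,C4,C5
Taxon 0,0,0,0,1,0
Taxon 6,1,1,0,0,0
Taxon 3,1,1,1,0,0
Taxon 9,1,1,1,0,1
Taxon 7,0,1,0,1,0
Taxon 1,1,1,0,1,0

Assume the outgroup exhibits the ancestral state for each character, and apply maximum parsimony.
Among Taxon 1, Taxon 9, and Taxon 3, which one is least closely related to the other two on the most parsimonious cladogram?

Taxon 1

Character polarity is set by the outgroup: the derived state is whichever differs from the outgroup's state, so for C4 the derived state is '0', and for the remaining characters it is '1'.
Only Taxon 1, Taxon 3, Taxon 6, and Taxon 9 show the derived state '1' for C1, supporting them as a clade.
C2 (derived state '1') is shared by all ingroup taxa — unites the whole ingroup.
Only Taxon 3 and Taxon 9 show the derived state '1' for C3, supporting them as a clade.
Only Taxon 3, Taxon 6, and Taxon 9 show the derived state '0' for C4, supporting them as a clade.
C5 (derived state '1') is unique to Taxon 9 (autapomorphy; uninformative for grouping).
Most parsimonious ingroup topology: (((Taxon 6,(Taxon 3,Taxon 9)),Taxon 1),Taxon 7).
Taxon 9 and Taxon 3 share a more recent common ancestor with each other than either does with Taxon 1, so Taxon 1 is the least closely related of the three.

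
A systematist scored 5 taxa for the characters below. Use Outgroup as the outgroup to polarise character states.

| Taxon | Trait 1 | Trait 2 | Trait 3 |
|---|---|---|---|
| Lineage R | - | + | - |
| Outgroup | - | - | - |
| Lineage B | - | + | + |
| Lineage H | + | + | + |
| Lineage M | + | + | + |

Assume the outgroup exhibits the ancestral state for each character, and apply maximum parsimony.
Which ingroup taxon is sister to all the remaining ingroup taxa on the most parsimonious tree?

Lineage R

The outgroup has state '-' for every character, so '+' is the derived state throughout.
Trait 1 (derived state '+') is shared by Lineage H and Lineage M — a synapomorphy uniting that clade.
All ingroup taxa share the derived state '+' for Trait 2; it defines the ingroup but does not resolve relationships within it.
Trait 3: derived state '+' in Lineage B, Lineage H, and Lineage M only — synapomorphy for {Lineage B, Lineage H, Lineage M}.
Most parsimonious ingroup topology: ((Lineage B,(Lineage H,Lineage M)),Lineage R).
Lineage R is sister to the clade containing all other ingroup taxa, so it is the earliest-diverging (most basal) ingroup lineage.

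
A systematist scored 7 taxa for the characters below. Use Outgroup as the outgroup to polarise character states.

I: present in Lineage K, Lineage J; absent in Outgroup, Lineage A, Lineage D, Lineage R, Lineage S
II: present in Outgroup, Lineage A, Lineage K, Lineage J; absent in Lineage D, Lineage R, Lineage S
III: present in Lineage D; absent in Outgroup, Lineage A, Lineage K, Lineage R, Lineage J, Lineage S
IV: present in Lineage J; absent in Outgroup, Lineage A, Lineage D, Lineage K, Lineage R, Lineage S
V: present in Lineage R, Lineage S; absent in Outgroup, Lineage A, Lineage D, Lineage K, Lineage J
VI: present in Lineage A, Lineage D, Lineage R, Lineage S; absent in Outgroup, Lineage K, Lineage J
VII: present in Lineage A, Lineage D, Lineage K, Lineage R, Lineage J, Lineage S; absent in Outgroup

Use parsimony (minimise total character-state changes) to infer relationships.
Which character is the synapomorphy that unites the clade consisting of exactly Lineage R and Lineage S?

Character polarity is set by the outgroup: the derived state is whichever differs from the outgroup's state, so for II the derived state is 'absent', and for the remaining characters it is 'present'.
Only Lineage J and Lineage K show the derived state 'present' for I, supporting them as a clade.
II (derived state 'absent') is shared by Lineage D, Lineage R, and Lineage S — a synapomorphy uniting that clade.
III: derived state 'present' in Lineage D only — an autapomorphy, so it tells us nothing about relationships among taxa.
IV (derived state 'present') is unique to Lineage J (autapomorphy; uninformative for grouping).
V (derived state 'present') is shared by Lineage R and Lineage S — a synapomorphy uniting that clade.
Only Lineage A, Lineage D, Lineage R, and Lineage S show the derived state 'present' for VI, supporting them as a clade.
VII (derived state 'present') is shared by all ingroup taxa — unites the whole ingroup.
Most parsimonious ingroup topology: ((Lineage A,(Lineage D,(Lineage R,Lineage S))),(Lineage K,Lineage J)).
The clade {Lineage R, Lineage S} is supported by V: its derived state 'present' occurs in exactly those taxa and in no other taxon (including the outgroup).

V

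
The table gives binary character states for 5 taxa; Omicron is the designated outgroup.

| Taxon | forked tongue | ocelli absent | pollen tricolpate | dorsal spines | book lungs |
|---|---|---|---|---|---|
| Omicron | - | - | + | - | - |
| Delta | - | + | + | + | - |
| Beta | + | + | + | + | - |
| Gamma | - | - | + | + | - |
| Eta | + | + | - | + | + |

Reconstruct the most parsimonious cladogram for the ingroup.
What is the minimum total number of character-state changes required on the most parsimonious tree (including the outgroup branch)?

Character polarity is set by the outgroup: the derived state is whichever differs from the outgroup's state, so for pollen tricolpate the derived state is '-', and for the remaining characters it is '+'.
forked tongue (derived state '+') is shared by Beta and Eta — a synapomorphy uniting that clade.
ocelli absent (derived state '+') is shared by Beta, Delta, and Eta — a synapomorphy uniting that clade.
pollen tricolpate (derived state '-') is unique to Eta (autapomorphy; uninformative for grouping).
dorsal spines (derived state '+') is shared by all ingroup taxa — unites the whole ingroup.
book lungs: derived state '+' in Eta only — an autapomorphy, so it tells us nothing about relationships among taxa.
Most parsimonious ingroup topology: ((Delta,(Beta,Eta)),Gamma).
Changes per character on this tree: forked tongue: 1; ocelli absent: 1; pollen tricolpate: 1; dorsal spines: 1; book lungs: 1.
Total = 5.

5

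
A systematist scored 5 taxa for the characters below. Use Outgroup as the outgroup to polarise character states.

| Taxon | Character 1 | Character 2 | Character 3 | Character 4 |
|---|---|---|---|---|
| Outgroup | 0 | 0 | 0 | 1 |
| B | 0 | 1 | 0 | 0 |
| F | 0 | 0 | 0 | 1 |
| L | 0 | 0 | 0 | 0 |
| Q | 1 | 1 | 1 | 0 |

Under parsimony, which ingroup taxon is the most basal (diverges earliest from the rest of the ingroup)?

F

Character polarity is set by the outgroup: the derived state is whichever differs from the outgroup's state, so for Character 4 the derived state is '0', and for the remaining characters it is '1'.
Character 1: derived state '1' in Q only — an autapomorphy, so it tells us nothing about relationships among taxa.
Only B and Q show the derived state '1' for Character 2, supporting them as a clade.
Character 3: derived state '1' in Q only — an autapomorphy, so it tells us nothing about relationships among taxa.
Only B, L, and Q show the derived state '0' for Character 4, supporting them as a clade.
Most parsimonious ingroup topology: (((B,Q),L),F).
F is sister to the clade containing all other ingroup taxa, so it is the earliest-diverging (most basal) ingroup lineage.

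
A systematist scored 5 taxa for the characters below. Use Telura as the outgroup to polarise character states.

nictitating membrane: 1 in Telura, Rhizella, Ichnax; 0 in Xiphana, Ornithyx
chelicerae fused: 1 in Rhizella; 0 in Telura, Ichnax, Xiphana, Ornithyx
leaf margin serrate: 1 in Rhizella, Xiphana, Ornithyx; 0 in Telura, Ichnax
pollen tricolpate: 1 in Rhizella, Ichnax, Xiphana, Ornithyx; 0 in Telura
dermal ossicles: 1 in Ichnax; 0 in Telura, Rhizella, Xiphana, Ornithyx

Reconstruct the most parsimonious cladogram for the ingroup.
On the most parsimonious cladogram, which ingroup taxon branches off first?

Ichnax

Character polarity is set by the outgroup: the derived state is whichever differs from the outgroup's state, so for nictitating membrane the derived state is '0', and for the remaining characters it is '1'.
nictitating membrane: derived state '0' in Ornithyx and Xiphana only — synapomorphy for {Ornithyx, Xiphana}.
chelicerae fused (derived state '1') is unique to Rhizella (autapomorphy; uninformative for grouping).
leaf margin serrate (derived state '1') is shared by Ornithyx, Rhizella, and Xiphana — a synapomorphy uniting that clade.
pollen tricolpate (derived state '1') is shared by all ingroup taxa — unites the whole ingroup.
dermal ossicles: derived state '1' in Ichnax only — an autapomorphy, so it tells us nothing about relationships among taxa.
Most parsimonious ingroup topology: ((Rhizella,(Xiphana,Ornithyx)),Ichnax).
Ichnax is sister to the clade containing all other ingroup taxa, so it is the earliest-diverging (most basal) ingroup lineage.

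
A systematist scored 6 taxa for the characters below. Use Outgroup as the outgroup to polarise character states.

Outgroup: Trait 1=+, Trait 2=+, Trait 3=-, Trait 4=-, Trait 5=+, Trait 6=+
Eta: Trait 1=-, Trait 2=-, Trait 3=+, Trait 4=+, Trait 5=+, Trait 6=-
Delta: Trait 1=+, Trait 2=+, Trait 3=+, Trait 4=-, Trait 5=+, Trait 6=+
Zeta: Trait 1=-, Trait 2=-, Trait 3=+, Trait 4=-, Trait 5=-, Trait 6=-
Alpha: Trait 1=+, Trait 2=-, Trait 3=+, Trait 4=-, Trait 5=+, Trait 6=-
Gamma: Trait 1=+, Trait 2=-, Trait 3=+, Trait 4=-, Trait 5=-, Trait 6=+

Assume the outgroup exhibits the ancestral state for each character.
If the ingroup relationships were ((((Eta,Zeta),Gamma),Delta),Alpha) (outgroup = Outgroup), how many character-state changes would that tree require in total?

9

Map each character onto ((((Eta,Zeta),Gamma),Delta),Alpha) (rooted by Outgroup) and count the minimum state changes it requires (Fitch parsimony):
Trait 1: 1; Trait 2: 2; Trait 3: 1; Trait 4: 1; Trait 5: 2; Trait 6: 2.
Total tree length = 9.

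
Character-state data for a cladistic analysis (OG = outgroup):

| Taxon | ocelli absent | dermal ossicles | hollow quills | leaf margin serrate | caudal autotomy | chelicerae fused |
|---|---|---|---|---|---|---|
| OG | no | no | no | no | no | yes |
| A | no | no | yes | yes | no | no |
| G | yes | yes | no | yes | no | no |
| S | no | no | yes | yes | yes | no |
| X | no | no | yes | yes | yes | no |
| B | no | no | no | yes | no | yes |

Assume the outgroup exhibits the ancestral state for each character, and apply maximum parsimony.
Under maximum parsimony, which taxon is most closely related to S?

X

Character polarity is set by the outgroup: the derived state is whichever differs from the outgroup's state, so for chelicerae fused the derived state is 'no', and for the remaining characters it is 'yes'.
ocelli absent: derived state 'yes' in G only — an autapomorphy, so it tells us nothing about relationships among taxa.
dermal ossicles (derived state 'yes') is unique to G (autapomorphy; uninformative for grouping).
Only A, S, and X show the derived state 'yes' for hollow quills, supporting them as a clade.
leaf margin serrate (derived state 'yes') is shared by all ingroup taxa — unites the whole ingroup.
Only S and X show the derived state 'yes' for caudal autotomy, supporting them as a clade.
chelicerae fused: derived state 'no' in A, G, S, and X only — synapomorphy for {A, G, S, X}.
Most parsimonious ingroup topology: (((A,(S,X)),G),B).
S and X form a cherry on this tree, so they are sister taxa.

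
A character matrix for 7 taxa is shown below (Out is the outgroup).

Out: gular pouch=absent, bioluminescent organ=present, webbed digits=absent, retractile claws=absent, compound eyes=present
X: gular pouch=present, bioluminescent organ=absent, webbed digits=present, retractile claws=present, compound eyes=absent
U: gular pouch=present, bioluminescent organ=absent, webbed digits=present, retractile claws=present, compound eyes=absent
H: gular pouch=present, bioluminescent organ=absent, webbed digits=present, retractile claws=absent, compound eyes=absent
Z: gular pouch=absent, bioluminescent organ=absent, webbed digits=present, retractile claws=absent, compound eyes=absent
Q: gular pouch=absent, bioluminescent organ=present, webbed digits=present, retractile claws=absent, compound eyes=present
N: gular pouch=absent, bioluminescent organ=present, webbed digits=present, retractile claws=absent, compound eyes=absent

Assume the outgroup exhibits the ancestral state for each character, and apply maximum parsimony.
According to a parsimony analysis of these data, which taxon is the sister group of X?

Character polarity is set by the outgroup: the derived state is whichever differs from the outgroup's state, so for bioluminescent organ, compound eyes the derived state is 'absent', and for the remaining characters it is 'present'.
gular pouch: derived state 'present' in H, U, and X only — synapomorphy for {H, U, X}.
bioluminescent organ: derived state 'absent' in H, U, X, and Z only — synapomorphy for {H, U, X, Z}.
webbed digits (derived state 'present') is shared by all ingroup taxa — unites the whole ingroup.
Only U and X show the derived state 'present' for retractile claws, supporting them as a clade.
Only H, N, U, X, and Z show the derived state 'absent' for compound eyes, supporting them as a clade.
Most parsimonious ingroup topology: (((((X,U),H),Z),N),Q).
X and U form a cherry on this tree, so they are sister taxa.

U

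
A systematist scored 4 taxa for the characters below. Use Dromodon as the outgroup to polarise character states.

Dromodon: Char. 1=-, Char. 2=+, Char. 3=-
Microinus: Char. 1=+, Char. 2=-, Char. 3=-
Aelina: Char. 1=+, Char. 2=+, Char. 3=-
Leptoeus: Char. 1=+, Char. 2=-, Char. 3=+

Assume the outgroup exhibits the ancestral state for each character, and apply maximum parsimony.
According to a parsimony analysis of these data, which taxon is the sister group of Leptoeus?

Microinus

Character polarity is set by the outgroup: the derived state is whichever differs from the outgroup's state, so for Char. 2 the derived state is '-', and for the remaining characters it is '+'.
All ingroup taxa share the derived state '+' for Char. 1; it defines the ingroup but does not resolve relationships within it.
Char. 2 (derived state '-') is shared by Leptoeus and Microinus — a synapomorphy uniting that clade.
Char. 3 (derived state '+') is unique to Leptoeus (autapomorphy; uninformative for grouping).
Most parsimonious ingroup topology: ((Microinus,Leptoeus),Aelina).
Leptoeus and Microinus form a cherry on this tree, so they are sister taxa.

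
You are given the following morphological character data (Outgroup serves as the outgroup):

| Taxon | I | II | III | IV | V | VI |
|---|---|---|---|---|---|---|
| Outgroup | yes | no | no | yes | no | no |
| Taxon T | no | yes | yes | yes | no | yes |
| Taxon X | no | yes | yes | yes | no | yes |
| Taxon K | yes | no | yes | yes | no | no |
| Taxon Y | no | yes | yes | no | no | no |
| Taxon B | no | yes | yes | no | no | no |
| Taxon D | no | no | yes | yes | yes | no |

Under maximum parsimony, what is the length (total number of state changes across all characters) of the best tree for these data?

6

Character polarity is set by the outgroup: the derived state is whichever differs from the outgroup's state, so for I, IV the derived state is 'no', and for the remaining characters it is 'yes'.
Only Taxon B, Taxon D, Taxon T, Taxon X, and Taxon Y show the derived state 'no' for I, supporting them as a clade.
Only Taxon B, Taxon T, Taxon X, and Taxon Y show the derived state 'yes' for II, supporting them as a clade.
III (derived state 'yes') is shared by all ingroup taxa — unites the whole ingroup.
IV: derived state 'no' in Taxon B and Taxon Y only — synapomorphy for {Taxon B, Taxon Y}.
V (derived state 'yes') is unique to Taxon D (autapomorphy; uninformative for grouping).
Only Taxon T and Taxon X show the derived state 'yes' for VI, supporting them as a clade.
Most parsimonious ingroup topology: ((((Taxon T,Taxon X),(Taxon Y,Taxon B)),Taxon D),Taxon K).
Changes per character on this tree: I: 1; II: 1; III: 1; IV: 1; V: 1; VI: 1.
Total = 6.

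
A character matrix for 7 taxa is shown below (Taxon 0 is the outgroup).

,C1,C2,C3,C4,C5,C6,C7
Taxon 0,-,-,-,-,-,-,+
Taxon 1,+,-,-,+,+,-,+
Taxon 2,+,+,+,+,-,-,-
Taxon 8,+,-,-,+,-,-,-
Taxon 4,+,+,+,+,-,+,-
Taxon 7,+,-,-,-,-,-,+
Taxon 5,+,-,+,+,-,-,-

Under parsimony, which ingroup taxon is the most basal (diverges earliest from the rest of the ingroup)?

Taxon 7

Character polarity is set by the outgroup: the derived state is whichever differs from the outgroup's state, so for C7 the derived state is '-', and for the remaining characters it is '+'.
All ingroup taxa share the derived state '+' for C1; it defines the ingroup but does not resolve relationships within it.
C2: derived state '+' in Taxon 2 and Taxon 4 only — synapomorphy for {Taxon 2, Taxon 4}.
Only Taxon 2, Taxon 4, and Taxon 5 show the derived state '+' for C3, supporting them as a clade.
Only Taxon 1, Taxon 2, Taxon 4, Taxon 5, and Taxon 8 show the derived state '+' for C4, supporting them as a clade.
C5: derived state '+' in Taxon 1 only — an autapomorphy, so it tells us nothing about relationships among taxa.
C6 (derived state '+') is unique to Taxon 4 (autapomorphy; uninformative for grouping).
Only Taxon 2, Taxon 4, Taxon 5, and Taxon 8 show the derived state '-' for C7, supporting them as a clade.
Most parsimonious ingroup topology: ((Taxon 1,(((Taxon 2,Taxon 4),Taxon 5),Taxon 8)),Taxon 7).
Taxon 7 is sister to the clade containing all other ingroup taxa, so it is the earliest-diverging (most basal) ingroup lineage.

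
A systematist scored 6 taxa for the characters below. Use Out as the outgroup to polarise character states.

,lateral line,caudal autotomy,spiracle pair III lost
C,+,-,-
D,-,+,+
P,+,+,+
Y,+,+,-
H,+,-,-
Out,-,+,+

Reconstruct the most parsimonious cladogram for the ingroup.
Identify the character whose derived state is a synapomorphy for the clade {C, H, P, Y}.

Character polarity is set by the outgroup: the derived state is whichever differs from the outgroup's state, so for caudal autotomy, spiracle pair III lost the derived state is '-', and for the remaining characters it is '+'.
lateral line (derived state '+') is shared by C, H, P, and Y — a synapomorphy uniting that clade.
caudal autotomy: derived state '-' in C and H only — synapomorphy for {C, H}.
spiracle pair III lost (derived state '-') is shared by C, H, and Y — a synapomorphy uniting that clade.
Most parsimonious ingroup topology: (((Y,(H,C)),P),D).
The clade {C, H, P, Y} is supported by lateral line: its derived state '+' occurs in exactly those taxa and in no other taxon (including the outgroup).

lateral line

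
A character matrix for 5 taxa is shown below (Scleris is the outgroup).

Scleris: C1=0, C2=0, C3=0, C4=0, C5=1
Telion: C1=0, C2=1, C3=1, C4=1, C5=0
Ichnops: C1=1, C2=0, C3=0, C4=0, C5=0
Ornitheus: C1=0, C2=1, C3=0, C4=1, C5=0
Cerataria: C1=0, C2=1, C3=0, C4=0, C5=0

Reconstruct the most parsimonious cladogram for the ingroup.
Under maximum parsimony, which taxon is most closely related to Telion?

Ornitheus

Character polarity is set by the outgroup: the derived state is whichever differs from the outgroup's state, so for C5 the derived state is '0', and for the remaining characters it is '1'.
C1: derived state '1' in Ichnops only — an autapomorphy, so it tells us nothing about relationships among taxa.
C2: derived state '1' in Cerataria, Ornitheus, and Telion only — synapomorphy for {Cerataria, Ornitheus, Telion}.
C3: derived state '1' in Telion only — an autapomorphy, so it tells us nothing about relationships among taxa.
Only Ornitheus and Telion show the derived state '1' for C4, supporting them as a clade.
All ingroup taxa share the derived state '0' for C5; it defines the ingroup but does not resolve relationships within it.
Most parsimonious ingroup topology: (((Telion,Ornitheus),Cerataria),Ichnops).
Telion and Ornitheus form a cherry on this tree, so they are sister taxa.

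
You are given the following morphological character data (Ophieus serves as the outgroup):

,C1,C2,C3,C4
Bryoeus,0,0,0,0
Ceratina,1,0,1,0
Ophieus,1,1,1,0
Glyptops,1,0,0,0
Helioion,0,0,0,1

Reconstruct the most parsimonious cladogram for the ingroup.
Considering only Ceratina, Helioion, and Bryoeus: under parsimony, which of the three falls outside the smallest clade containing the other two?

Ceratina

Character polarity is set by the outgroup: the derived state is whichever differs from the outgroup's state, so for C1, C2, C3 the derived state is '0', and for the remaining characters it is '1'.
C1: derived state '0' in Bryoeus and Helioion only — synapomorphy for {Bryoeus, Helioion}.
C2 (derived state '0') is shared by all ingroup taxa — unites the whole ingroup.
C3: derived state '0' in Bryoeus, Glyptops, and Helioion only — synapomorphy for {Bryoeus, Glyptops, Helioion}.
C4 (derived state '1') is unique to Helioion (autapomorphy; uninformative for grouping).
Most parsimonious ingroup topology: ((Glyptops,(Bryoeus,Helioion)),Ceratina).
Helioion and Bryoeus share a more recent common ancestor with each other than either does with Ceratina, so Ceratina is the least closely related of the three.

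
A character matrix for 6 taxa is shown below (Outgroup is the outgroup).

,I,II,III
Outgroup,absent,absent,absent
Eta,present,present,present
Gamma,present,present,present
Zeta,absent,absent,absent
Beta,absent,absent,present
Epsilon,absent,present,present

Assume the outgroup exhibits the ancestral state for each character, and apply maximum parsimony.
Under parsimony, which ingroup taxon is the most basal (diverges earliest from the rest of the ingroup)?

The outgroup has state 'absent' for every character, so 'present' is the derived state throughout.
Only Eta and Gamma show the derived state 'present' for I, supporting them as a clade.
II (derived state 'present') is shared by Epsilon, Eta, and Gamma — a synapomorphy uniting that clade.
III: derived state 'present' in Beta, Epsilon, Eta, and Gamma only — synapomorphy for {Beta, Epsilon, Eta, Gamma}.
Most parsimonious ingroup topology: ((((Eta,Gamma),Epsilon),Beta),Zeta).
Zeta is sister to the clade containing all other ingroup taxa, so it is the earliest-diverging (most basal) ingroup lineage.

Zeta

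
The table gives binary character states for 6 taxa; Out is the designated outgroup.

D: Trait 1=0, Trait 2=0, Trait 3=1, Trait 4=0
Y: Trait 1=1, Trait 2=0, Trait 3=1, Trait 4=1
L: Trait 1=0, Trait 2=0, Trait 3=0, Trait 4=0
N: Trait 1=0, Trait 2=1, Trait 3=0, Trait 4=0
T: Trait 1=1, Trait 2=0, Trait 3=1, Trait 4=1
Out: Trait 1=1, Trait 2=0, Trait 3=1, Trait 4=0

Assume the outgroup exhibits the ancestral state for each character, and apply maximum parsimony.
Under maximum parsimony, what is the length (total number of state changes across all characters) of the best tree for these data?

4

Character polarity is set by the outgroup: the derived state is whichever differs from the outgroup's state, so for Trait 1, Trait 3 the derived state is '0', and for the remaining characters it is '1'.
Trait 1: derived state '0' in D, L, and N only — synapomorphy for {D, L, N}.
Trait 2: derived state '1' in N only — an autapomorphy, so it tells us nothing about relationships among taxa.
Only L and N show the derived state '0' for Trait 3, supporting them as a clade.
Trait 4: derived state '1' in T and Y only — synapomorphy for {T, Y}.
Most parsimonious ingroup topology: (((N,L),D),(T,Y)).
Changes per character on this tree: Trait 1: 1; Trait 2: 1; Trait 3: 1; Trait 4: 1.
Total = 4.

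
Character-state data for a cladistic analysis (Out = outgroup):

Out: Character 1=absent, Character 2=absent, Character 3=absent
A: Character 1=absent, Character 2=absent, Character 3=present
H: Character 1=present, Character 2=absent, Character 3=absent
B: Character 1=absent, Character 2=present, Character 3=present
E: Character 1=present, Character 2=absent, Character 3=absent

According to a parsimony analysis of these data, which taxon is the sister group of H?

The outgroup has state 'absent' for every character, so 'present' is the derived state throughout.
Character 1: derived state 'present' in E and H only — synapomorphy for {E, H}.
Character 2: derived state 'present' in B only — an autapomorphy, so it tells us nothing about relationships among taxa.
Character 3: derived state 'present' in A and B only — synapomorphy for {A, B}.
Most parsimonious ingroup topology: ((B,A),(E,H)).
H and E form a cherry on this tree, so they are sister taxa.

E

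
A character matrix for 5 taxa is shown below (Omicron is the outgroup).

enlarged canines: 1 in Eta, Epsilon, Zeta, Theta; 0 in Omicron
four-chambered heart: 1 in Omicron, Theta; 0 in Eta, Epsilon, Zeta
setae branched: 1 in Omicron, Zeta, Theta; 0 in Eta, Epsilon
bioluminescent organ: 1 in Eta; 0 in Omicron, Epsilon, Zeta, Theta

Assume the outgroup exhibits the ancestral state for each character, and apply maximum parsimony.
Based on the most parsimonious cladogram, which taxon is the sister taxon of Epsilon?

Eta

Character polarity is set by the outgroup: the derived state is whichever differs from the outgroup's state, so for four-chambered heart, setae branched the derived state is '0', and for the remaining characters it is '1'.
All ingroup taxa share the derived state '1' for enlarged canines; it defines the ingroup but does not resolve relationships within it.
four-chambered heart (derived state '0') is shared by Epsilon, Eta, and Zeta — a synapomorphy uniting that clade.
setae branched: derived state '0' in Epsilon and Eta only — synapomorphy for {Epsilon, Eta}.
bioluminescent organ (derived state '1') is unique to Eta (autapomorphy; uninformative for grouping).
Most parsimonious ingroup topology: (((Eta,Epsilon),Zeta),Theta).
Epsilon and Eta form a cherry on this tree, so they are sister taxa.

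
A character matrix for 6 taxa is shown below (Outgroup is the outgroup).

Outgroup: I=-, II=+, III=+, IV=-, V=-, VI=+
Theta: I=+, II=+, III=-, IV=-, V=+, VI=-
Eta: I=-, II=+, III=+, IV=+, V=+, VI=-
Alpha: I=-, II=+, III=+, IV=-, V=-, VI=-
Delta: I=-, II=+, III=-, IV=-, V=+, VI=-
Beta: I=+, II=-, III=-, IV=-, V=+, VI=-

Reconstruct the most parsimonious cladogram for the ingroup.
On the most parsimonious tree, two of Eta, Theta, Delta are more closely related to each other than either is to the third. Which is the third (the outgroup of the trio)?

Character polarity is set by the outgroup: the derived state is whichever differs from the outgroup's state, so for II, III, VI the derived state is '-', and for the remaining characters it is '+'.
Only Beta and Theta show the derived state '+' for I, supporting them as a clade.
II (derived state '-') is unique to Beta (autapomorphy; uninformative for grouping).
Only Beta, Delta, and Theta show the derived state '-' for III, supporting them as a clade.
IV: derived state '+' in Eta only — an autapomorphy, so it tells us nothing about relationships among taxa.
V: derived state '+' in Beta, Delta, Eta, and Theta only — synapomorphy for {Beta, Delta, Eta, Theta}.
VI (derived state '-') is shared by all ingroup taxa — unites the whole ingroup.
Most parsimonious ingroup topology: ((((Theta,Beta),Delta),Eta),Alpha).
Theta and Delta share a more recent common ancestor with each other than either does with Eta, so Eta is the least closely related of the three.

Eta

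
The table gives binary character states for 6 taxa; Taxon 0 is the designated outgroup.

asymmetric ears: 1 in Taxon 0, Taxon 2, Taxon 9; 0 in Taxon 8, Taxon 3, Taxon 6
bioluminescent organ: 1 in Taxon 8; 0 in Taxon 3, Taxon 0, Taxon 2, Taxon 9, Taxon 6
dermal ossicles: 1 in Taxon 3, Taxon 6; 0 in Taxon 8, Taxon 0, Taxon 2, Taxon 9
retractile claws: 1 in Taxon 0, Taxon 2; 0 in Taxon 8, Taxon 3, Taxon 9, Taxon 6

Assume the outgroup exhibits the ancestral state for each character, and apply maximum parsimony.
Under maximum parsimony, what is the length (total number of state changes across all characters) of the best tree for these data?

4

Character polarity is set by the outgroup: the derived state is whichever differs from the outgroup's state, so for asymmetric ears, retractile claws the derived state is '0', and for the remaining characters it is '1'.
Only Taxon 3, Taxon 6, and Taxon 8 show the derived state '0' for asymmetric ears, supporting them as a clade.
bioluminescent organ: derived state '1' in Taxon 8 only — an autapomorphy, so it tells us nothing about relationships among taxa.
dermal ossicles (derived state '1') is shared by Taxon 3 and Taxon 6 — a synapomorphy uniting that clade.
retractile claws: derived state '0' in Taxon 3, Taxon 6, Taxon 8, and Taxon 9 only — synapomorphy for {Taxon 3, Taxon 6, Taxon 8, Taxon 9}.
Most parsimonious ingroup topology: ((Taxon 9,((Taxon 3,Taxon 6),Taxon 8)),Taxon 2).
Changes per character on this tree: asymmetric ears: 1; bioluminescent organ: 1; dermal ossicles: 1; retractile claws: 1.
Total = 4.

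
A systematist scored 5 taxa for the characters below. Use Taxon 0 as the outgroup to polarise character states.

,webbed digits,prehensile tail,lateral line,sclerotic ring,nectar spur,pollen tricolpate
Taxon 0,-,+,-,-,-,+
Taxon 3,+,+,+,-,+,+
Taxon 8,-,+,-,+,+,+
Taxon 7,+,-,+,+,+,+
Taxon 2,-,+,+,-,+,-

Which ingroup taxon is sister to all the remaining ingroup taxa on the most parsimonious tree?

Taxon 8

Character polarity is set by the outgroup: the derived state is whichever differs from the outgroup's state, so for prehensile tail, pollen tricolpate the derived state is '-', and for the remaining characters it is '+'.
webbed digits: derived state '+' in Taxon 3 and Taxon 7 only — synapomorphy for {Taxon 3, Taxon 7}.
prehensile tail (derived state '-') is unique to Taxon 7 (autapomorphy; uninformative for grouping).
lateral line: derived state '+' in Taxon 2, Taxon 3, and Taxon 7 only — synapomorphy for {Taxon 2, Taxon 3, Taxon 7}.
sclerotic ring groups Taxon 7 and Taxon 8, which is incompatible with the clades supported by the remaining characters; treating it as convergent (homoplasy) costs fewer steps than any alternative tree.
nectar spur (derived state '+') is shared by all ingroup taxa — unites the whole ingroup.
pollen tricolpate (derived state '-') is unique to Taxon 2 (autapomorphy; uninformative for grouping).
Most parsimonious ingroup topology: (((Taxon 3,Taxon 7),Taxon 2),Taxon 8).
Taxon 8 is sister to the clade containing all other ingroup taxa, so it is the earliest-diverging (most basal) ingroup lineage.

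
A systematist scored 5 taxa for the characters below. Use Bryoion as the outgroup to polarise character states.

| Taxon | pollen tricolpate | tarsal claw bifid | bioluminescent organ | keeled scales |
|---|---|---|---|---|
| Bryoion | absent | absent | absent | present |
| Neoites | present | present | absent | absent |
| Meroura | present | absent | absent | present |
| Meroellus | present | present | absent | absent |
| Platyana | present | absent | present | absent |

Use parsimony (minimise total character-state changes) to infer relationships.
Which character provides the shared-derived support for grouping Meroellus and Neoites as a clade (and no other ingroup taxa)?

Character polarity is set by the outgroup: the derived state is whichever differs from the outgroup's state, so for keeled scales the derived state is 'absent', and for the remaining characters it is 'present'.
pollen tricolpate (derived state 'present') is shared by all ingroup taxa — unites the whole ingroup.
tarsal claw bifid: derived state 'present' in Meroellus and Neoites only — synapomorphy for {Meroellus, Neoites}.
bioluminescent organ: derived state 'present' in Platyana only — an autapomorphy, so it tells us nothing about relationships among taxa.
Only Meroellus, Neoites, and Platyana show the derived state 'absent' for keeled scales, supporting them as a clade.
Most parsimonious ingroup topology: (((Neoites,Meroellus),Platyana),Meroura).
The clade {Meroellus, Neoites} is supported by tarsal claw bifid: its derived state 'present' occurs in exactly those taxa and in no other taxon (including the outgroup).

tarsal claw bifid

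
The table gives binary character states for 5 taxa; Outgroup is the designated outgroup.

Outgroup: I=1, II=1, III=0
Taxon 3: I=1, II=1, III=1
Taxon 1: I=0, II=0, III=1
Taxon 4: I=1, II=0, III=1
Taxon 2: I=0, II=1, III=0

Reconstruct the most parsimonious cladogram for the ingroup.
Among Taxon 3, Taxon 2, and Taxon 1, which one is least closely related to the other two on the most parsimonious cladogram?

Taxon 2

Character polarity is set by the outgroup: the derived state is whichever differs from the outgroup's state, so for I, II the derived state is '0', and for the remaining characters it is '1'.
I (state '0') occurs in Taxon 1 and Taxon 2 but conflicts with the nesting implied by the other characters — most parsimoniously interpreted as homoplasy.
Only Taxon 1 and Taxon 4 show the derived state '0' for II, supporting them as a clade.
III: derived state '1' in Taxon 1, Taxon 3, and Taxon 4 only — synapomorphy for {Taxon 1, Taxon 3, Taxon 4}.
Most parsimonious ingroup topology: ((Taxon 3,(Taxon 1,Taxon 4)),Taxon 2).
Taxon 1 and Taxon 3 share a more recent common ancestor with each other than either does with Taxon 2, so Taxon 2 is the least closely related of the three.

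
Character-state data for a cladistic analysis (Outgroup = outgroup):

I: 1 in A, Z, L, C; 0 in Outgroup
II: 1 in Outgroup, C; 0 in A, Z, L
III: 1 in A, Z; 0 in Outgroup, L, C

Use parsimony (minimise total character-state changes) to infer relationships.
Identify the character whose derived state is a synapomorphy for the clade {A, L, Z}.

Character polarity is set by the outgroup: the derived state is whichever differs from the outgroup's state, so for II the derived state is '0', and for the remaining characters it is '1'.
All ingroup taxa share the derived state '1' for I; it defines the ingroup but does not resolve relationships within it.
Only A, L, and Z show the derived state '0' for II, supporting them as a clade.
III: derived state '1' in A and Z only — synapomorphy for {A, Z}.
Most parsimonious ingroup topology: (((A,Z),L),C).
The clade {A, L, Z} is supported by II: its derived state '0' occurs in exactly those taxa and in no other taxon (including the outgroup).

II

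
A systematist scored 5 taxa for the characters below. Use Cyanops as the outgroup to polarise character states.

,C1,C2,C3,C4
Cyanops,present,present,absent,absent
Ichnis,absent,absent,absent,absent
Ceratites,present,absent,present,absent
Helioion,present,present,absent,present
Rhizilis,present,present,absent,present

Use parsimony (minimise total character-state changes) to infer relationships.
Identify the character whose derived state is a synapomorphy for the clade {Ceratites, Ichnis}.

C2

Character polarity is set by the outgroup: the derived state is whichever differs from the outgroup's state, so for C1, C2 the derived state is 'absent', and for the remaining characters it is 'present'.
C1: derived state 'absent' in Ichnis only — an autapomorphy, so it tells us nothing about relationships among taxa.
Only Ceratites and Ichnis show the derived state 'absent' for C2, supporting them as a clade.
C3: derived state 'present' in Ceratites only — an autapomorphy, so it tells us nothing about relationships among taxa.
Only Helioion and Rhizilis show the derived state 'present' for C4, supporting them as a clade.
Most parsimonious ingroup topology: ((Ichnis,Ceratites),(Helioion,Rhizilis)).
The clade {Ceratites, Ichnis} is supported by C2: its derived state 'absent' occurs in exactly those taxa and in no other taxon (including the outgroup).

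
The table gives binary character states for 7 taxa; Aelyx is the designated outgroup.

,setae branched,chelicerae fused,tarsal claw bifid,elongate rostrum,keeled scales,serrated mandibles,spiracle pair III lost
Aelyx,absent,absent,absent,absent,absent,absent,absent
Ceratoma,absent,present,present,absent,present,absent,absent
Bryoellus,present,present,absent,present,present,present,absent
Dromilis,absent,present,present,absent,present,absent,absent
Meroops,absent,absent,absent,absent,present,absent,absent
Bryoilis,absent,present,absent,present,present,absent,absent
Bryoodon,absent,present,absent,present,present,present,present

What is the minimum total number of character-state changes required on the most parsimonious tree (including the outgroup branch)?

The outgroup has state 'absent' for every character, so 'present' is the derived state throughout.
setae branched: derived state 'present' in Bryoellus only — an autapomorphy, so it tells us nothing about relationships among taxa.
chelicerae fused: derived state 'present' in Bryoellus, Bryoilis, Bryoodon, Ceratoma, and Dromilis only — synapomorphy for {Bryoellus, Bryoilis, Bryoodon, Ceratoma, Dromilis}.
tarsal claw bifid (derived state 'present') is shared by Ceratoma and Dromilis — a synapomorphy uniting that clade.
Only Bryoellus, Bryoilis, and Bryoodon show the derived state 'present' for elongate rostrum, supporting them as a clade.
All ingroup taxa share the derived state 'present' for keeled scales; it defines the ingroup but does not resolve relationships within it.
Only Bryoellus and Bryoodon show the derived state 'present' for serrated mandibles, supporting them as a clade.
spiracle pair III lost: derived state 'present' in Bryoodon only — an autapomorphy, so it tells us nothing about relationships among taxa.
Most parsimonious ingroup topology: (((Ceratoma,Dromilis),((Bryoellus,Bryoodon),Bryoilis)),Meroops).
Changes per character on this tree: setae branched: 1; chelicerae fused: 1; tarsal claw bifid: 1; elongate rostrum: 1; keeled scales: 1; serrated mandibles: 1; spiracle pair III lost: 1.
Total = 7.

7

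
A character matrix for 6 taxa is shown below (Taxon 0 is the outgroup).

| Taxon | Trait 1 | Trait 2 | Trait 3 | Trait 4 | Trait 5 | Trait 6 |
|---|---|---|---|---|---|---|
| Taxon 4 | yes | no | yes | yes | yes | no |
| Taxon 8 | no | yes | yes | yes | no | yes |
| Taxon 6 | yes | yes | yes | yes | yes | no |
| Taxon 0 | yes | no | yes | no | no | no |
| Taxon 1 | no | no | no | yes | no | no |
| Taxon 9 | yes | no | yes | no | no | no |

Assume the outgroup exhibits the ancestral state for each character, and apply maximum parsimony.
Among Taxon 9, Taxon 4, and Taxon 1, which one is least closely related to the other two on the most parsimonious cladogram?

Character polarity is set by the outgroup: the derived state is whichever differs from the outgroup's state, so for Trait 1, Trait 3 the derived state is 'no', and for the remaining characters it is 'yes'.
Trait 1 (derived state 'no') is shared by Taxon 1 and Taxon 8 — a synapomorphy uniting that clade.
Trait 2 groups Taxon 6 and Taxon 8, which is incompatible with the clades supported by the remaining characters; treating it as convergent (homoplasy) costs fewer steps than any alternative tree.
Trait 3: derived state 'no' in Taxon 1 only — an autapomorphy, so it tells us nothing about relationships among taxa.
Trait 4 (derived state 'yes') is shared by Taxon 1, Taxon 4, Taxon 6, and Taxon 8 — a synapomorphy uniting that clade.
Only Taxon 4 and Taxon 6 show the derived state 'yes' for Trait 5, supporting them as a clade.
Trait 6: derived state 'yes' in Taxon 8 only — an autapomorphy, so it tells us nothing about relationships among taxa.
Most parsimonious ingroup topology: (((Taxon 8,Taxon 1),(Taxon 6,Taxon 4)),Taxon 9).
Taxon 4 and Taxon 1 share a more recent common ancestor with each other than either does with Taxon 9, so Taxon 9 is the least closely related of the three.

Taxon 9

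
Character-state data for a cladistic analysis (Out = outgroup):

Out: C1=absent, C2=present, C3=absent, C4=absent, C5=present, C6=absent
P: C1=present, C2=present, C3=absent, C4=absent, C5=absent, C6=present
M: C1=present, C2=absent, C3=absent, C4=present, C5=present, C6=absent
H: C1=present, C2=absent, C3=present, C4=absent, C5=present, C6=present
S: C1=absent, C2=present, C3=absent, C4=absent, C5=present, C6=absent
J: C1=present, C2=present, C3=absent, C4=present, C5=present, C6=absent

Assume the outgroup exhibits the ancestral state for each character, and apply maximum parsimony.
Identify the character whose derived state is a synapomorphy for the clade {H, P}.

Character polarity is set by the outgroup: the derived state is whichever differs from the outgroup's state, so for C2, C5 the derived state is 'absent', and for the remaining characters it is 'present'.
C1: derived state 'present' in H, J, M, and P only — synapomorphy for {H, J, M, P}.
C2 (state 'absent') occurs in H and M but conflicts with the nesting implied by the other characters — most parsimoniously interpreted as homoplasy.
C3 (derived state 'present') is unique to H (autapomorphy; uninformative for grouping).
C4: derived state 'present' in J and M only — synapomorphy for {J, M}.
C5 (derived state 'absent') is unique to P (autapomorphy; uninformative for grouping).
Only H and P show the derived state 'present' for C6, supporting them as a clade.
Most parsimonious ingroup topology: (((P,H),(M,J)),S).
The clade {H, P} is supported by C6: its derived state 'present' occurs in exactly those taxa and in no other taxon (including the outgroup).

C6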